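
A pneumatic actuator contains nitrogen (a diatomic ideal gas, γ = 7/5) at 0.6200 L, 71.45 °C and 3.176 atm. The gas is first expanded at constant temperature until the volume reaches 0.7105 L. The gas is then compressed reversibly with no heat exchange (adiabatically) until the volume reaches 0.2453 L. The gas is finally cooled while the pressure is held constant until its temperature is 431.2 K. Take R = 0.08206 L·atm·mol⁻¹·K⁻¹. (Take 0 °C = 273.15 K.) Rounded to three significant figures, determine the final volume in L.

Convert: T₁ = 344.6 K.
Isothermal, so P V is constant: T₂ = T₁; P₂ = P₁·(V₁/V₂) = 2.771 atm.
Adiabatic (γ = 7/5), T V^(γ−1) and P V^γ constant: T₃ = T₂·(V₂/V₃)^(γ−1) = 527.3 K; P₃ = P₂·(V₂/V₃)^γ = 12.28 atm.
P constant ⇒ V ∝ T: P₄ = P₃; V₄ = V₃·(T₄/T₃) = 0.2006 L.

V₄ ≈ 0.201 L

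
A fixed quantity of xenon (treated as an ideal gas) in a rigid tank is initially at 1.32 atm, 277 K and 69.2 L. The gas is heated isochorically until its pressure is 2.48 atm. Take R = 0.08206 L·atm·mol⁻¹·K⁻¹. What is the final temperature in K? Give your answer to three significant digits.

V constant ⇒ P ∝ T: V₂ = V₁; T₂ = T₁·(P₂/P₁) = 520.4 K.

T₂ ≈ 520 K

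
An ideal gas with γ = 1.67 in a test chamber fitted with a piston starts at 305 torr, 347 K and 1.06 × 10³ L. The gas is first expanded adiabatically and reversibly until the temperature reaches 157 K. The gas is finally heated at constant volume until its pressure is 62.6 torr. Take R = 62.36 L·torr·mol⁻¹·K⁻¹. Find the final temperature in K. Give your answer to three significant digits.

Adiabatic (γ = 1.67), T V^(γ−1) and P V^γ constant: P₂ = P₁·(T₂/T₁)^(γ/(γ−1)) = 42.25 torr; V₂ = V₁·(T₁/T₂)^(1/(γ−1)) = 3462 L.
Isochoric, so P/T is constant: V₃ = V₂; T₃ = T₂·(P₃/P₂) = 232.6 K.

T₃ ≈ 233 K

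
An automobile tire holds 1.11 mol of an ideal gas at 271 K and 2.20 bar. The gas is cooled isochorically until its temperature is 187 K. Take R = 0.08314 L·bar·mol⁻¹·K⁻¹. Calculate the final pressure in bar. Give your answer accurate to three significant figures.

P₂ ≈ 1.52 bar

From PV = nRT: V₁ = nRT₁/P₁ = 11.37 L.
V constant ⇒ P ∝ T: V₂ = V₁; P₂ = P₁·(T₂/T₁) = 1.518 bar.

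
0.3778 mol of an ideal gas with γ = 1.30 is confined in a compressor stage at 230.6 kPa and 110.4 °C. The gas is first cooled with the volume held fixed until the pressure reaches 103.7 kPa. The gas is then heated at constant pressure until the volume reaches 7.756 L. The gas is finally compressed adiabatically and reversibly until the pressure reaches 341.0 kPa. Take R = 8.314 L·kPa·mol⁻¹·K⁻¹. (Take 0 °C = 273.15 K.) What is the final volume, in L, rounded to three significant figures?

Convert: T₁ = 383.5 K.
From PV = nRT: V₁ = nRT₁/P₁ = 5.224 L.
V constant ⇒ P ∝ T: V₂ = V₁; T₂ = T₁·(P₂/P₁) = 172.5 K.
P constant ⇒ V ∝ T: P₃ = P₂; T₃ = T₂·(V₃/V₂) = 256.1 K.
Reversible adiabatic, γ = 1.30: T₄ = T₃·(P₄/P₃)^((γ−1)/γ) = 337.0 K; V₄ = V₃·(P₃/P₄)^(1/γ) = 3.104 L.

V₄ ≈ 3.10 L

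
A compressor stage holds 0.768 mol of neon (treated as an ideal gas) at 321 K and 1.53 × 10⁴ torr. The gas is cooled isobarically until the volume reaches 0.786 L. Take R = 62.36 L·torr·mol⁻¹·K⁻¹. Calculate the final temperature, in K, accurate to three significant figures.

From PV = nRT: V₁ = nRT₁/P₁ = 1.005 L.
P constant ⇒ V ∝ T: P₂ = P₁; T₂ = T₁·(V₂/V₁) = 251.1 K.

T₂ ≈ 251 K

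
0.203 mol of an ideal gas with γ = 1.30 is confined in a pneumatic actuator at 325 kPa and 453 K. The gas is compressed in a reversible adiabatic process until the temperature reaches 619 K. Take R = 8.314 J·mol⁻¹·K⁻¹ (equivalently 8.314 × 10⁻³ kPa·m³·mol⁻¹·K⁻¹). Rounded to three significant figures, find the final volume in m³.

From PV = nRT: V₁ = nRT₁/P₁ = 0.002352 m³.
Reversible adiabatic, γ = 1.30: P₂ = P₁·(T₂/T₁)^(γ/(γ−1)) = 1257 kPa; V₂ = V₁·(T₁/T₂)^(1/(γ−1)) = 0.0008309 m³.

V₂ ≈ 0.000831 m³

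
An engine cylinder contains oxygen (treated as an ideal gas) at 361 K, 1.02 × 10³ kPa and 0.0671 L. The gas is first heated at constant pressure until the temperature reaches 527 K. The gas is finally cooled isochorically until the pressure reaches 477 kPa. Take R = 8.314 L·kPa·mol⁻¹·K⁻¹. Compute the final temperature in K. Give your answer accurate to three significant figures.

T₃ ≈ 246 K

Isobaric, so V/T is constant: P₂ = P₁; V₂ = V₁·(T₂/T₁) = 0.09795 L.
Isochoric, so P/T is constant: V₃ = V₂; T₃ = T₂·(P₃/P₂) = 246.4 K.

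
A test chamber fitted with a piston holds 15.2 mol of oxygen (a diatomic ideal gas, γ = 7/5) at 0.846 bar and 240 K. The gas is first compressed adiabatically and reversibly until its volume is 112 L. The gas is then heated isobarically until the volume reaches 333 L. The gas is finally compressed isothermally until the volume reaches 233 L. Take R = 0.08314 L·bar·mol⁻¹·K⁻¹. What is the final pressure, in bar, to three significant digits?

From PV = nRT: V₁ = nRT₁/P₁ = 358.5 L.
Adiabatic (γ = 7/5), T V^(γ−1) and P V^γ constant: T₂ = T₁·(V₁/V₂)^(γ−1) = 382.2 K; P₂ = P₁·(V₁/V₂)^γ = 4.313 bar.
P constant ⇒ V ∝ T: P₃ = P₂; T₃ = T₂·(V₃/V₂) = 1136 K.
T constant ⇒ Boyle's law P V = const: T₄ = T₃; P₄ = P₃·(V₃/V₄) = 6.164 bar.

P₄ ≈ 6.16 bar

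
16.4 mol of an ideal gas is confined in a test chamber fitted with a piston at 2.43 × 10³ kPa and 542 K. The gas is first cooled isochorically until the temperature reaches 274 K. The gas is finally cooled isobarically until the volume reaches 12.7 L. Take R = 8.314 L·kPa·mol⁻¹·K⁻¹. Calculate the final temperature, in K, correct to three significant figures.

T₃ ≈ 114 K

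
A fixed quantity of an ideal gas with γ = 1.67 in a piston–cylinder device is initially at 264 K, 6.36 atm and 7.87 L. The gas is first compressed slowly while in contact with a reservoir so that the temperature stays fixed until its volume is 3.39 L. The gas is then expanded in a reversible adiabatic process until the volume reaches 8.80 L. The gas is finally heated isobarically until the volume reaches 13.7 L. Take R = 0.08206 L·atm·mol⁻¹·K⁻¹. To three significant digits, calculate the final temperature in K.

T constant ⇒ Boyle's law P V = const: T₂ = T₁; P₂ = P₁·(V₁/V₂) = 14.76 atm.
Reversible adiabatic, γ = 1.67: T₃ = T₂·(V₂/V₃)^(γ−1) = 139.3 K; P₃ = P₂·(V₂/V₃)^γ = 3.002 atm.
P constant ⇒ V ∝ T: P₄ = P₃; T₄ = T₃·(V₄/V₃) = 216.9 K.

T₄ ≈ 217 K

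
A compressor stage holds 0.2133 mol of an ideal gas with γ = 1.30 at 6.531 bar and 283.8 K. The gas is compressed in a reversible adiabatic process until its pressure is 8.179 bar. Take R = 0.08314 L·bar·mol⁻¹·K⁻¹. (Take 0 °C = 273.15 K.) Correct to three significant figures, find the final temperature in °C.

T₂ ≈ 25.8 °C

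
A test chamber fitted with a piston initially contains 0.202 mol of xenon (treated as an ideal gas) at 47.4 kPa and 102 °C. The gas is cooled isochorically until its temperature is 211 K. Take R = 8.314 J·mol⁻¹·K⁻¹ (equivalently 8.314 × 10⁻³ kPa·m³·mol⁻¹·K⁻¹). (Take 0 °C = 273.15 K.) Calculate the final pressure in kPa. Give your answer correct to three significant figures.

Convert: T₁ = 375.1 K.
From PV = nRT: V₁ = nRT₁/P₁ = 0.01329 m³.
V constant ⇒ P ∝ T: V₂ = V₁; P₂ = P₁·(T₂/T₁) = 26.66 kPa.

P₂ ≈ 26.7 kPa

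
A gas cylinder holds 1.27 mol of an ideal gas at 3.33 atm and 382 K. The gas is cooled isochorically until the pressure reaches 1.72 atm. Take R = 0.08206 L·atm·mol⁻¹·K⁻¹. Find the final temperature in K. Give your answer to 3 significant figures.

T₂ ≈ 197 K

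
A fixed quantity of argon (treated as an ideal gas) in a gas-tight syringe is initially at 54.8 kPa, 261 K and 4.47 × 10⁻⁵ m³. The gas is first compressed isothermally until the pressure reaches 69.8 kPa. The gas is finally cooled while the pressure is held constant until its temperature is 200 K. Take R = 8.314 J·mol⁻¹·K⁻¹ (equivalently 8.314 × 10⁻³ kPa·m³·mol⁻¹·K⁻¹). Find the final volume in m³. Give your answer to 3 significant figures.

T constant ⇒ Boyle's law P V = const: T₂ = T₁; V₂ = V₁·(P₁/P₂) = 3.509e-05 m³.
Isobaric, so V/T is constant: P₃ = P₂; V₃ = V₂·(T₃/T₂) = 2.689e-05 m³.

V₃ ≈ 2.69e-05 m³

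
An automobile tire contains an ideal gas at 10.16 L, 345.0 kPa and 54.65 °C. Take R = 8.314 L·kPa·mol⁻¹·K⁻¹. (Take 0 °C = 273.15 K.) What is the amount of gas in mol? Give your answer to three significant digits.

n ≈ 1.29 mol

Convert: T = 327.80 K.
PV = nRT ⇒ n = PV/(RT) = (345.0 × 10.16) / (8.314 × 327.80)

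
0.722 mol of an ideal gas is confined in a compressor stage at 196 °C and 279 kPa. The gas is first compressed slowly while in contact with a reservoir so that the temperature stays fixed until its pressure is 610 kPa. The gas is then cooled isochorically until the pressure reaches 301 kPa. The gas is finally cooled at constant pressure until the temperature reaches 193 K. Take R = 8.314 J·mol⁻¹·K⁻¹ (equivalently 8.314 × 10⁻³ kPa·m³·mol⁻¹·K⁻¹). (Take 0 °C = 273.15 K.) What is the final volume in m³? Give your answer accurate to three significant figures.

Convert: T₁ = 469.1 K.
From PV = nRT: V₁ = nRT₁/P₁ = 0.01009 m³.
T constant ⇒ Boyle's law P V = const: T₂ = T₁; V₂ = V₁·(P₁/P₂) = 0.004617 m³.
V constant ⇒ P ∝ T: V₃ = V₂; T₃ = T₂·(P₃/P₂) = 231.5 K.
P constant ⇒ V ∝ T: P₄ = P₃; V₄ = V₃·(T₄/T₃) = 0.003849 m³.

V₄ ≈ 0.00385 m³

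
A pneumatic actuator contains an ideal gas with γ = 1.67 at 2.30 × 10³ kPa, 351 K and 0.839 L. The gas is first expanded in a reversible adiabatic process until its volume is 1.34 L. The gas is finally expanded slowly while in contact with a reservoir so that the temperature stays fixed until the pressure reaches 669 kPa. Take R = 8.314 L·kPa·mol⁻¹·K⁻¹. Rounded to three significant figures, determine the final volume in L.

V₃ ≈ 2.11 L

Adiabatic (γ = 1.67), T V^(γ−1) and P V^γ constant: T₂ = T₁·(V₁/V₂)^(γ−1) = 256.5 K; P₂ = P₁·(V₁/V₂)^γ = 1052 kPa.
T constant ⇒ Boyle's law P V = const: T₃ = T₂; V₃ = V₂·(P₂/P₃) = 2.108 L.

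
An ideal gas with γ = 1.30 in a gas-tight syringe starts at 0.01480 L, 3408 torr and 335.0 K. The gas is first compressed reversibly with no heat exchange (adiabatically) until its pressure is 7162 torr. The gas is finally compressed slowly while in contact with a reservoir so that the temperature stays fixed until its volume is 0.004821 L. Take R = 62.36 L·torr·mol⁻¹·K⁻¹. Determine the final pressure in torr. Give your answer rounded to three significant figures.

P₃ ≈ 1.24e+04 torr

Adiabatic (γ = 1.30), T V^(γ−1) and P V^γ constant: T₂ = T₁·(P₂/P₁)^((γ−1)/γ) = 397.6 K; V₂ = V₁·(P₁/P₂)^(1/γ) = 0.008359 L.
T constant ⇒ Boyle's law P V = const: T₃ = T₂; P₃ = P₂·(V₂/V₃) = 1.242e+04 torr.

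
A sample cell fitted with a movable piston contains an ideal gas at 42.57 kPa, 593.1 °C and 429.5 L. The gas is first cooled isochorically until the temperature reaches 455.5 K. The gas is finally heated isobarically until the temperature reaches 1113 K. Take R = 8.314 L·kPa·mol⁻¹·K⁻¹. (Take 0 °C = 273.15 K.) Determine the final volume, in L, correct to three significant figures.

V₃ ≈ 1.05e+03 L

Convert: T₁ = 866.2 K.
Isochoric, so P/T is constant: V₂ = V₁; P₂ = P₁·(T₂/T₁) = 22.38 kPa.
P constant ⇒ V ∝ T: P₃ = P₂; V₃ = V₂·(T₃/T₂) = 1049 L.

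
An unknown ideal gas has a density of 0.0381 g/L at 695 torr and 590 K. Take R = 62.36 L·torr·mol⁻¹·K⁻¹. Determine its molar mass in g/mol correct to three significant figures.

ρ = PM/(RT) ⇒ M = ρRT/P = (0.0381 × 62.36 × 590.0) / 695

M ≈ 2.02 g/mol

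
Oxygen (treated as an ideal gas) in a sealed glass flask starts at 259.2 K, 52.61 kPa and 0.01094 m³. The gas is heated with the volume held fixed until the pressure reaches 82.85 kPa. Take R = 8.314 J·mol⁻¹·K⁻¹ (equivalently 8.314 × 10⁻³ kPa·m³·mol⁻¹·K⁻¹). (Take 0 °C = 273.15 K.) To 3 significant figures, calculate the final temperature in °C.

Isochoric, so P/T is constant: V₂ = V₁; T₂ = T₁·(P₂/P₁) = 408.2 K.

T₂ ≈ 135 °C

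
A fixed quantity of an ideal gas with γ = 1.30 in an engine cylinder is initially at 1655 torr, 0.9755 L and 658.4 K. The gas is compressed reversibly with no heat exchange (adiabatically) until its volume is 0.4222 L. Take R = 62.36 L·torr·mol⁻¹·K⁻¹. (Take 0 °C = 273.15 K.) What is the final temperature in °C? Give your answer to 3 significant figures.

Adiabatic (γ = 1.30), T V^(γ−1) and P V^γ constant: T₂ = T₁·(V₁/V₂)^(γ−1) = 846.5 K; P₂ = P₁·(V₁/V₂)^γ = 4916 torr.

T₂ ≈ 573 °C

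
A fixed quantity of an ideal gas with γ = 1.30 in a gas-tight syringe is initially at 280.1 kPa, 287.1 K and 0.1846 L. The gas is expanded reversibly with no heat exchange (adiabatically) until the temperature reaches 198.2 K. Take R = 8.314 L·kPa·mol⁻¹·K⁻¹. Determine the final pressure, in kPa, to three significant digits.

P₂ ≈ 56.2 kPa

Reversible adiabatic, γ = 1.30: P₂ = P₁·(T₂/T₁)^(γ/(γ−1)) = 56.23 kPa; V₂ = V₁·(T₁/T₂)^(1/(γ−1)) = 0.6348 L.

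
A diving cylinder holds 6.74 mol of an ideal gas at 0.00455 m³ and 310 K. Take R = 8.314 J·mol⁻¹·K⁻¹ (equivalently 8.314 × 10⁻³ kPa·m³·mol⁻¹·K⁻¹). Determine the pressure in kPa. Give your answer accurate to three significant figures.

P ≈ 3.82e+03 kPa

PV = nRT ⇒ P = nRT/V = (6.74 × 8.314 × 10⁻³ × 310) / 0.00455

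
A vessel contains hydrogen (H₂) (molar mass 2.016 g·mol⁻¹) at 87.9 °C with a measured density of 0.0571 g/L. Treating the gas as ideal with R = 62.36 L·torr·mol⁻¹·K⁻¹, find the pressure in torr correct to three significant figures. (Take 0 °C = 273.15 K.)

ρ = PM/(RT) ⇒ P = ρRT/M = (0.0571 × 62.36 × 361.0) / 2.016

P ≈ 638 torr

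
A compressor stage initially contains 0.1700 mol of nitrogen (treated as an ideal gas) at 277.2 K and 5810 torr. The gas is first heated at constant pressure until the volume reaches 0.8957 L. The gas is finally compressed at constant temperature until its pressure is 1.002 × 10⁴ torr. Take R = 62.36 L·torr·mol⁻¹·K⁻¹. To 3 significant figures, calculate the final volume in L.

From PV = nRT: V₁ = nRT₁/P₁ = 0.5058 L.
Isobaric, so V/T is constant: P₂ = P₁; T₂ = T₁·(V₂/V₁) = 490.9 K.
Isothermal, so P V is constant: T₃ = T₂; V₃ = V₂·(P₂/P₃) = 0.5194 L.

V₃ ≈ 0.519 L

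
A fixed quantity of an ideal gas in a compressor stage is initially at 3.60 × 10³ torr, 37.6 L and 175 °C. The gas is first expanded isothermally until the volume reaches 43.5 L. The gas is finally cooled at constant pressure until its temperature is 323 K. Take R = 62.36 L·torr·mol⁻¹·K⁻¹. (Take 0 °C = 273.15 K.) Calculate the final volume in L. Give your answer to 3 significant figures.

V₃ ≈ 31.4 L

Convert: T₁ = 448.1 K.
Isothermal, so P V is constant: T₂ = T₁; P₂ = P₁·(V₁/V₂) = 3112 torr.
Isobaric, so V/T is constant: P₃ = P₂; V₃ = V₂·(T₃/T₂) = 31.35 L.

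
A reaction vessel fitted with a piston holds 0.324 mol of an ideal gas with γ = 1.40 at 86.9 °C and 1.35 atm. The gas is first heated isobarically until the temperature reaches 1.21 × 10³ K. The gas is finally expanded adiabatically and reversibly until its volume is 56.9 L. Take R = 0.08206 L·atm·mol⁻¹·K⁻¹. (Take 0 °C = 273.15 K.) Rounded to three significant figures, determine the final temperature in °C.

T₃ ≈ 581 °C

Convert: T₁ = 360.0 K.
From PV = nRT: V₁ = nRT₁/P₁ = 7.091 L.
Isobaric, so V/T is constant: P₂ = P₁; V₂ = V₁·(T₂/T₁) = 23.83 L.
Adiabatic (γ = 1.40), T V^(γ−1) and P V^γ constant: T₃ = T₂·(V₂/V₃)^(γ−1) = 854.3 K; P₃ = P₂·(V₂/V₃)^γ = 0.3992 atm.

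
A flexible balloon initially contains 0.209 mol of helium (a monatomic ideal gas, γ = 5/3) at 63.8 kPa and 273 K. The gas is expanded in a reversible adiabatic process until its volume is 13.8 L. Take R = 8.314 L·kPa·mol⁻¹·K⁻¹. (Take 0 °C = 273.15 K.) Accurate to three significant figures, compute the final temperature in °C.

T₂ ≈ -92.4 °C

From PV = nRT: V₁ = nRT₁/P₁ = 7.435 L.
Reversible adiabatic, γ = 5/3: T₂ = T₁·(V₁/V₂)^(γ−1) = 180.8 K; P₂ = P₁·(V₁/V₂)^γ = 22.76 kPa.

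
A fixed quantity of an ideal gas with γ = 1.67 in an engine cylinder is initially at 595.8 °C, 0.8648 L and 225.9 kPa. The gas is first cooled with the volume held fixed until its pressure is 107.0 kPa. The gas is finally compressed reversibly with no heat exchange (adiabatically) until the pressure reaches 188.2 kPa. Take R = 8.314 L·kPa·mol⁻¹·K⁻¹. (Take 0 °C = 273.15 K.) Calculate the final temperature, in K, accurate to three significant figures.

Convert: T₁ = 868.9 K.
Isochoric, so P/T is constant: V₂ = V₁; T₂ = T₁·(P₂/P₁) = 411.6 K.
Reversible adiabatic, γ = 1.67: T₃ = T₂·(P₃/P₂)^((γ−1)/γ) = 516.2 K; V₃ = V₂·(P₂/P₃)^(1/γ) = 0.6167 L.

T₃ ≈ 516 K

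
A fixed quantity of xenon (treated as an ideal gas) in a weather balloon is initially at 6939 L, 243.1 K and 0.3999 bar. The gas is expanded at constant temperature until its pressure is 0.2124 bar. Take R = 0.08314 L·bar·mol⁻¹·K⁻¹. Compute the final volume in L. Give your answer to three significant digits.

Isothermal, so P V is constant: T₂ = T₁; V₂ = V₁·(P₁/P₂) = 1.306e+04 L.

V₂ ≈ 1.31e+04 L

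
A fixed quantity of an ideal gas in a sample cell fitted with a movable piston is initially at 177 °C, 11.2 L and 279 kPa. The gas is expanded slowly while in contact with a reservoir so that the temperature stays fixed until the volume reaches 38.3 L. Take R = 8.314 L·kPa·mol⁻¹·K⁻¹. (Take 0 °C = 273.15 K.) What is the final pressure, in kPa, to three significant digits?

P₂ ≈ 81.6 kPa

Convert: T₁ = 450.1 K.
T constant ⇒ Boyle's law P V = const: T₂ = T₁; P₂ = P₁·(V₁/V₂) = 81.59 kPa.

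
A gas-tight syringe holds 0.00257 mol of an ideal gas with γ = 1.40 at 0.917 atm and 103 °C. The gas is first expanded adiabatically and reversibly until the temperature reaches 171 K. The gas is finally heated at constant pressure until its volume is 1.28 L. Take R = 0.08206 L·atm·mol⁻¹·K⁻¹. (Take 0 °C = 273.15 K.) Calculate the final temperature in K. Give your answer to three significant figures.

T₃ ≈ 353 K

Convert: T₁ = 376.1 K.
From PV = nRT: V₁ = nRT₁/P₁ = 0.08651 L.
Reversible adiabatic, γ = 1.40: P₂ = P₁·(T₂/T₁)^(γ/(γ−1)) = 0.05809 atm; V₂ = V₁·(T₁/T₂)^(1/(γ−1)) = 0.6208 L.
Isobaric, so V/T is constant: P₃ = P₂; T₃ = T₂·(V₃/V₂) = 352.6 K.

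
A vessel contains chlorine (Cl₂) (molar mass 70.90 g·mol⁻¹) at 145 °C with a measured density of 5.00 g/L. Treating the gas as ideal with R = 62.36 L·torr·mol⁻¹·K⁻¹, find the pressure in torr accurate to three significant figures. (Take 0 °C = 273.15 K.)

P ≈ 1.84e+03 torr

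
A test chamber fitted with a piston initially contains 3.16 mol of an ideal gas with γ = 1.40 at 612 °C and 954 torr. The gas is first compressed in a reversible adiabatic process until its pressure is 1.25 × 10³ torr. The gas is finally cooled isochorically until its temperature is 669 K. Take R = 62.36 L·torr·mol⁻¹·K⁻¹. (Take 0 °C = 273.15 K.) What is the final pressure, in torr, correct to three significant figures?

P₃ ≈ 875 torr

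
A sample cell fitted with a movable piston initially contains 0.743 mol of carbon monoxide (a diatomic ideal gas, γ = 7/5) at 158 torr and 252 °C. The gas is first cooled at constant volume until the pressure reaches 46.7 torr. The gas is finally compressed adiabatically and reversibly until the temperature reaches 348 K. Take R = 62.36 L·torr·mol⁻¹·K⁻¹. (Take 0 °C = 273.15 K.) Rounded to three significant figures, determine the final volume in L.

V₃ ≈ 20.5 L

Convert: T₁ = 525.1 K.
From PV = nRT: V₁ = nRT₁/P₁ = 154.0 L.
Isochoric, so P/T is constant: V₂ = V₁; T₂ = T₁·(P₂/P₁) = 155.2 K.
Adiabatic (γ = 7/5), T V^(γ−1) and P V^γ constant: P₃ = P₂·(T₃/T₂)^(γ/(γ−1)) = 788.0 torr; V₃ = V₂·(T₂/T₃)^(1/(γ−1)) = 20.46 L.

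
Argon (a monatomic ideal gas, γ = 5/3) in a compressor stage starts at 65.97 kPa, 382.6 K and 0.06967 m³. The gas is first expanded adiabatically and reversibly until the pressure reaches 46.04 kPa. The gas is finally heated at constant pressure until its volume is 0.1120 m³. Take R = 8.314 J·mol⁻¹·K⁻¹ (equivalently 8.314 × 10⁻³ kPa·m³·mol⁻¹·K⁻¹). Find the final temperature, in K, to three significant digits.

T₃ ≈ 429 K

Reversible adiabatic, γ = 5/3: T₂ = T₁·(P₂/P₁)^((γ−1)/γ) = 331.3 K; V₂ = V₁·(P₁/P₂)^(1/γ) = 0.08645 m³.
Isobaric, so V/T is constant: P₃ = P₂; T₃ = T₂·(V₃/V₂) = 429.2 K.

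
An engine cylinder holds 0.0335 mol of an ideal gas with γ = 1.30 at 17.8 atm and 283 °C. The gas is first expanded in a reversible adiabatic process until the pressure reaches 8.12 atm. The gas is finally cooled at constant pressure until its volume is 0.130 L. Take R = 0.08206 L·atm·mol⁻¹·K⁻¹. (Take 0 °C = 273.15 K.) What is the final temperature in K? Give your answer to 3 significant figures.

Convert: T₁ = 556.1 K.
From PV = nRT: V₁ = nRT₁/P₁ = 0.08589 L.
Reversible adiabatic, γ = 1.30: T₂ = T₁·(P₂/P₁)^((γ−1)/γ) = 464.0 K; V₂ = V₁·(P₁/P₂)^(1/γ) = 0.1571 L.
Isobaric, so V/T is constant: P₃ = P₂; T₃ = T₂·(V₃/V₂) = 384.0 K.

T₃ ≈ 384 K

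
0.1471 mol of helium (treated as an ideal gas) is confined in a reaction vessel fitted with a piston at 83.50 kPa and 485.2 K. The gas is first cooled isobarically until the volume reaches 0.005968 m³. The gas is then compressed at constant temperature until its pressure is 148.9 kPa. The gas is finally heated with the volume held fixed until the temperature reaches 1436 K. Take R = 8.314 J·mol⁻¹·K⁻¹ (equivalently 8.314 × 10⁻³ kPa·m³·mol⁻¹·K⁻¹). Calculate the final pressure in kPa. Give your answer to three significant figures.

P₄ ≈ 525 kPa

From PV = nRT: V₁ = nRT₁/P₁ = 0.007107 m³.
Isobaric, so V/T is constant: P₂ = P₁; T₂ = T₁·(V₂/V₁) = 407.5 K.
Isothermal, so P V is constant: T₃ = T₂; V₃ = V₂·(P₂/P₃) = 0.003347 m³.
Isochoric, so P/T is constant: V₄ = V₃; P₄ = P₃·(T₄/T₃) = 524.8 kPa.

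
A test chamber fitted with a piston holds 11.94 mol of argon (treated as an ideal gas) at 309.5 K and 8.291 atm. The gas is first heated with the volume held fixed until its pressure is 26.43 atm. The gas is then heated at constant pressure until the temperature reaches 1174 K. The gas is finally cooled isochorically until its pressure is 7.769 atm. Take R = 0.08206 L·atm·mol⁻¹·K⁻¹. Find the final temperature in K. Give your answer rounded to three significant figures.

From PV = nRT: V₁ = nRT₁/P₁ = 36.58 L.
Isochoric, so P/T is constant: V₂ = V₁; T₂ = T₁·(P₂/P₁) = 986.6 K.
P constant ⇒ V ∝ T: P₃ = P₂; V₃ = V₂·(T₃/T₂) = 43.52 L.
Isochoric, so P/T is constant: V₄ = V₃; T₄ = T₃·(P₄/P₃) = 345.1 K.

T₄ ≈ 345 K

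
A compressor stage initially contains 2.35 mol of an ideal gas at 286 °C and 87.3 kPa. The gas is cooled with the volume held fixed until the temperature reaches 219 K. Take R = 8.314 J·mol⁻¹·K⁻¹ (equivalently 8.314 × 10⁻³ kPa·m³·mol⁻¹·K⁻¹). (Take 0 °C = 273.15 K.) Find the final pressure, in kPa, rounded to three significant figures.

P₂ ≈ 34.2 kPa

Convert: T₁ = 559.1 K.
From PV = nRT: V₁ = nRT₁/P₁ = 0.1251 m³.
V constant ⇒ P ∝ T: V₂ = V₁; P₂ = P₁·(T₂/T₁) = 34.19 kPa.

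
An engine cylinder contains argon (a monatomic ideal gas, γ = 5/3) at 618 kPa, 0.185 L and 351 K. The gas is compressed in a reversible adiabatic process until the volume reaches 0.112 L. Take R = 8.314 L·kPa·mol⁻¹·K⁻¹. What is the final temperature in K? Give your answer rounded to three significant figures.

Adiabatic (γ = 5/3), T V^(γ−1) and P V^γ constant: T₂ = T₁·(V₁/V₂)^(γ−1) = 490.5 K; P₂ = P₁·(V₁/V₂)^γ = 1426 kPa.

T₂ ≈ 490 K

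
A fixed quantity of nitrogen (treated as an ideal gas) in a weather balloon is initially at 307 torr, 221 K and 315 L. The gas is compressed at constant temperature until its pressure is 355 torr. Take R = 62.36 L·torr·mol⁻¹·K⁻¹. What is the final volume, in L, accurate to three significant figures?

V₂ ≈ 272 L

Isothermal, so P V is constant: T₂ = T₁; V₂ = V₁·(P₁/P₂) = 272.4 L.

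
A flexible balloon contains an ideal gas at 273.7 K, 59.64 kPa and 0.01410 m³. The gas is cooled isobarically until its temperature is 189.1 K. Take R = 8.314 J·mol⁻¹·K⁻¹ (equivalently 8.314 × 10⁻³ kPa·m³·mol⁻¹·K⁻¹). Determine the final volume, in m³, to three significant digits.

V₂ ≈ 0.00974 m³

Isobaric, so V/T is constant: P₂ = P₁; V₂ = V₁·(T₂/T₁) = 0.009742 m³.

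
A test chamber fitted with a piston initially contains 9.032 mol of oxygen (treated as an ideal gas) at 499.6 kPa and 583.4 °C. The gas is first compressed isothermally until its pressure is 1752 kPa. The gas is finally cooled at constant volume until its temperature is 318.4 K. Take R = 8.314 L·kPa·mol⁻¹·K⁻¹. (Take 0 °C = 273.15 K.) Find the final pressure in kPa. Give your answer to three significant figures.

P₃ ≈ 651 kPa

Convert: T₁ = 856.5 K.
From PV = nRT: V₁ = nRT₁/P₁ = 128.7 L.
Isothermal, so P V is constant: T₂ = T₁; V₂ = V₁·(P₁/P₂) = 36.71 L.
Isochoric, so P/T is constant: V₃ = V₂; P₃ = P₂·(T₃/T₂) = 651.3 kPa.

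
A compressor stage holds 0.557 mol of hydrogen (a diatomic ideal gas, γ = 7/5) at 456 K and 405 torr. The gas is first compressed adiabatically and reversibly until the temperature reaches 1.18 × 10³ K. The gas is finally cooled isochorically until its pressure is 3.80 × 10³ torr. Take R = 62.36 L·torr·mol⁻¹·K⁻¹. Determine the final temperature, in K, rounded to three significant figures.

T₃ ≈ 397 K

From PV = nRT: V₁ = nRT₁/P₁ = 39.11 L.
Reversible adiabatic, γ = 7/5: P₂ = P₁·(T₂/T₁)^(γ/(γ−1)) = 1.129e+04 torr; V₂ = V₁·(T₁/T₂)^(1/(γ−1)) = 3.631 L.
V constant ⇒ P ∝ T: V₃ = V₂; T₃ = T₂·(P₃/P₂) = 397.2 K.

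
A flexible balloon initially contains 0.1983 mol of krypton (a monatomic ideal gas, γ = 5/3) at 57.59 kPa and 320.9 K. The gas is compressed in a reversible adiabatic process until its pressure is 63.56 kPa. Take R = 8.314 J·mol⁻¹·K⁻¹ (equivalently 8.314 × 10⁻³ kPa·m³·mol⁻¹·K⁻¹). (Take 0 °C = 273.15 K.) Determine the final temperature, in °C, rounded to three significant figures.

T₂ ≈ 60.7 °C

From PV = nRT: V₁ = nRT₁/P₁ = 0.009187 m³.
Adiabatic (γ = 5/3), T V^(γ−1) and P V^γ constant: T₂ = T₁·(P₂/P₁)^((γ−1)/γ) = 333.8 K; V₂ = V₁·(P₁/P₂)^(1/γ) = 0.008659 m³.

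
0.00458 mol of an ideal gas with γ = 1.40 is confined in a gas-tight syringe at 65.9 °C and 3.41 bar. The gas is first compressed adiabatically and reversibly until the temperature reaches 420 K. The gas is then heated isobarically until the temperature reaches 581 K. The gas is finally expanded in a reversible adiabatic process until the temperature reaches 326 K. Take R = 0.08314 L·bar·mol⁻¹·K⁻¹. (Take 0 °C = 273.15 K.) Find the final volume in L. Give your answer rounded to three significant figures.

V₄ ≈ 0.130 L

Convert: T₁ = 339.0 K.
From PV = nRT: V₁ = nRT₁/P₁ = 0.03786 L.
Reversible adiabatic, γ = 1.40: P₂ = P₁·(T₂/T₁)^(γ/(γ−1)) = 7.214 bar; V₂ = V₁·(T₁/T₂)^(1/(γ−1)) = 0.02217 L.
P constant ⇒ V ∝ T: P₃ = P₂; V₃ = V₂·(T₃/T₂) = 0.03067 L.
Adiabatic (γ = 1.40), T V^(γ−1) and P V^γ constant: P₄ = P₃·(T₄/T₃)^(γ/(γ−1)) = 0.9547 bar; V₄ = V₃·(T₃/T₄)^(1/(γ−1)) = 0.1300 L.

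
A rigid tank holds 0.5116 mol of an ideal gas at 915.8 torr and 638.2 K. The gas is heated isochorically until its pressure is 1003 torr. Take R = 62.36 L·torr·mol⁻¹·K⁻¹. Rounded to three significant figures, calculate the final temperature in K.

From PV = nRT: V₁ = nRT₁/P₁ = 22.23 L.
Isochoric, so P/T is constant: V₂ = V₁; T₂ = T₁·(P₂/P₁) = 699.0 K.

T₂ ≈ 699 K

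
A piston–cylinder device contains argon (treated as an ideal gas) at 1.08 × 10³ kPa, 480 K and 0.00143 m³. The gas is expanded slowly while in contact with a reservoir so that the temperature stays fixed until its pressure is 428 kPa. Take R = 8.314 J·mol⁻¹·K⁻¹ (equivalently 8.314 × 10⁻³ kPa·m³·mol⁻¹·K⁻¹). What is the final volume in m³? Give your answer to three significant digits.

V₂ ≈ 0.00361 m³

T constant ⇒ Boyle's law P V = const: T₂ = T₁; V₂ = V₁·(P₁/P₂) = 0.003608 m³.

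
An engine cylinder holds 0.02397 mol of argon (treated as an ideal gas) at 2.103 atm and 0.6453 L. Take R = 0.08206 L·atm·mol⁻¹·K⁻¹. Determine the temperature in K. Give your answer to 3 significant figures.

T ≈ 690 K

PV = nRT ⇒ T = PV/(nR) = (2.103 × 0.6453) / (0.02397 × 0.08206)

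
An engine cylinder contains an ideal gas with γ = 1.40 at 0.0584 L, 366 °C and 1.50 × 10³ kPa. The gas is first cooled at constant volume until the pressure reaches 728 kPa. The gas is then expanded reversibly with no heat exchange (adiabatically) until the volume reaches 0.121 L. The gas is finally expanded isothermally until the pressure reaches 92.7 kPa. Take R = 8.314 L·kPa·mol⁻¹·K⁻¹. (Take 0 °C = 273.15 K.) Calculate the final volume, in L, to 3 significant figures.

V₄ ≈ 0.343 L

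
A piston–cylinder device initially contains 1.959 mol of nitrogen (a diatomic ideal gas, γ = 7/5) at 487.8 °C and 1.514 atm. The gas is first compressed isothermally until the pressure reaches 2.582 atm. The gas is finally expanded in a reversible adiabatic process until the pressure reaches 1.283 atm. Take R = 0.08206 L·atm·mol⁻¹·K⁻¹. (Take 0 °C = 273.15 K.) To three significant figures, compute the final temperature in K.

Convert: T₁ = 761.0 K.
From PV = nRT: V₁ = nRT₁/P₁ = 80.80 L.
Isothermal, so P V is constant: T₂ = T₁; V₂ = V₁·(P₁/P₂) = 47.38 L.
Reversible adiabatic, γ = 7/5: T₃ = T₂·(P₃/P₂)^((γ−1)/γ) = 623.1 K; V₃ = V₂·(P₂/P₃)^(1/γ) = 78.08 L.

T₃ ≈ 623 K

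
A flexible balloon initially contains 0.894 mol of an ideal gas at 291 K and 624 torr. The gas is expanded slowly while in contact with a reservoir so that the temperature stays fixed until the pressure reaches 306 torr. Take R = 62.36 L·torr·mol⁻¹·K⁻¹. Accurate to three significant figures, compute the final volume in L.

V₂ ≈ 53.0 L

From PV = nRT: V₁ = nRT₁/P₁ = 26.00 L.
Isothermal, so P V is constant: T₂ = T₁; V₂ = V₁·(P₁/P₂) = 53.02 L.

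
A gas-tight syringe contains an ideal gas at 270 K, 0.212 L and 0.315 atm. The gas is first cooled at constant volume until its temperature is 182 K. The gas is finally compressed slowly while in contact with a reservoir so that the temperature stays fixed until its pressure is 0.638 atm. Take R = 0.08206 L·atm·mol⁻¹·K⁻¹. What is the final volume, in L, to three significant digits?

Isochoric, so P/T is constant: V₂ = V₁; P₂ = P₁·(T₂/T₁) = 0.2123 atm.
T constant ⇒ Boyle's law P V = const: T₃ = T₂; V₃ = V₂·(P₂/P₃) = 0.07056 L.

V₃ ≈ 0.0706 L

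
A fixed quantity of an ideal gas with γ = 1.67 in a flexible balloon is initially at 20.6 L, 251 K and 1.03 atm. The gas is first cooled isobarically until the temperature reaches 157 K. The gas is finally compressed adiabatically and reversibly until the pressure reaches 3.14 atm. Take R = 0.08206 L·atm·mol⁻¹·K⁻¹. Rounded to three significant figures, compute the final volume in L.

V₃ ≈ 6.61 L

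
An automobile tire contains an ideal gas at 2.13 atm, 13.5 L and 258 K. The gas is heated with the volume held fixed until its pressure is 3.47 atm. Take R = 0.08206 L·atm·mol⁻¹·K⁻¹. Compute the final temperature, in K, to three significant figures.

V constant ⇒ P ∝ T: V₂ = V₁; T₂ = T₁·(P₂/P₁) = 420.3 K.

T₂ ≈ 420 K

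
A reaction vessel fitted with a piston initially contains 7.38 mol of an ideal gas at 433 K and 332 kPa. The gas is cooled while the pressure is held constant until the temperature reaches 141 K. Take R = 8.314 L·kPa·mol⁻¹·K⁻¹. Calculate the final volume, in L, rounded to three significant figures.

V₂ ≈ 26.1 L

From PV = nRT: V₁ = nRT₁/P₁ = 80.02 L.
Isobaric, so V/T is constant: P₂ = P₁; V₂ = V₁·(T₂/T₁) = 26.06 L.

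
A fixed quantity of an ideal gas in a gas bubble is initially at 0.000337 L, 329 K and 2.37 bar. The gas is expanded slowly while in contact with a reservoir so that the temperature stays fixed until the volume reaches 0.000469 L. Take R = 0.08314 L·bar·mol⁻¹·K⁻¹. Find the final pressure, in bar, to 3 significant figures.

P₂ ≈ 1.70 bar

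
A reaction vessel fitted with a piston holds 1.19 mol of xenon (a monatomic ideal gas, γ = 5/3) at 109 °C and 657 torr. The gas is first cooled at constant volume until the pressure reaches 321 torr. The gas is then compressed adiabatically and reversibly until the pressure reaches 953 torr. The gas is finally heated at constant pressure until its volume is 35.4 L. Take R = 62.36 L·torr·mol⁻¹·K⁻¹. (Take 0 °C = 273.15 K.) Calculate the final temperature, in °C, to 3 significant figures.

Convert: T₁ = 382.1 K.
From PV = nRT: V₁ = nRT₁/P₁ = 43.16 L.
V constant ⇒ P ∝ T: V₂ = V₁; T₂ = T₁·(P₂/P₁) = 186.7 K.
Adiabatic (γ = 5/3), T V^(γ−1) and P V^γ constant: T₃ = T₂·(P₃/P₂)^((γ−1)/γ) = 288.5 K; V₃ = V₂·(P₂/P₃)^(1/γ) = 22.47 L.
P constant ⇒ V ∝ T: P₄ = P₃; T₄ = T₃·(V₄/V₃) = 454.6 K.

T₄ ≈ 181 °C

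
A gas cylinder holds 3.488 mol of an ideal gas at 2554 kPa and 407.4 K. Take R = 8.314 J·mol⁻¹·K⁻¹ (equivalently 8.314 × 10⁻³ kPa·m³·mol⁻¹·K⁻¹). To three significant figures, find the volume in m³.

PV = nRT ⇒ V = nRT/P = (3.488 × 8.314 × 10⁻³ × 407.4) / 2554

V ≈ 0.00463 m³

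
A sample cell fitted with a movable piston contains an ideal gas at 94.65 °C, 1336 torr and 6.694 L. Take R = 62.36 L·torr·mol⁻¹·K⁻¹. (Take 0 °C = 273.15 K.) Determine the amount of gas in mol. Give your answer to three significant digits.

Convert: T = 367.80 K.
PV = nRT ⇒ n = PV/(RT) = (1336 × 6.694) / (62.36 × 367.80)

n ≈ 0.390 mol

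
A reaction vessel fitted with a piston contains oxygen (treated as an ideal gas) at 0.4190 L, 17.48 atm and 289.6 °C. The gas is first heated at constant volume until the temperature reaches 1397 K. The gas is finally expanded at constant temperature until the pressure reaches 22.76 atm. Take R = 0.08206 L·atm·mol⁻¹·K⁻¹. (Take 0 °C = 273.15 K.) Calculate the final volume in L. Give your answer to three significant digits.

V₃ ≈ 0.799 L

Convert: T₁ = 562.8 K.
Isochoric, so P/T is constant: V₂ = V₁; P₂ = P₁·(T₂/T₁) = 43.39 atm.
T constant ⇒ Boyle's law P V = const: T₃ = T₂; V₃ = V₂·(P₂/P₃) = 0.7988 L.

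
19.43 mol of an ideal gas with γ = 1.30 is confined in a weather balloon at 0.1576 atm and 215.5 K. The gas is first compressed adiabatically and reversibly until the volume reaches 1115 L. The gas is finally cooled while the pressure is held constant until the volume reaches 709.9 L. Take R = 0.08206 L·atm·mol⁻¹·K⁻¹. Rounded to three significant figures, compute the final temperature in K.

T₃ ≈ 168 K

From PV = nRT: V₁ = nRT₁/P₁ = 2180 L.
Adiabatic (γ = 1.30), T V^(γ−1) and P V^γ constant: T₂ = T₁·(V₁/V₂)^(γ−1) = 263.5 K; P₂ = P₁·(V₁/V₂)^γ = 0.3768 atm.
P constant ⇒ V ∝ T: P₃ = P₂; T₃ = T₂·(V₃/V₂) = 167.8 K.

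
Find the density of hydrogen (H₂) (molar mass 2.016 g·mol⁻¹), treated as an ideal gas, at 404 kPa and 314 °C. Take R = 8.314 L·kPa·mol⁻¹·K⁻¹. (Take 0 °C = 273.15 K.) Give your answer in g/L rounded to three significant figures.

ρ ≈ 0.167 g/L

ρ = PM/(RT) = (404 × 2.016) / (8.314 × 587.1)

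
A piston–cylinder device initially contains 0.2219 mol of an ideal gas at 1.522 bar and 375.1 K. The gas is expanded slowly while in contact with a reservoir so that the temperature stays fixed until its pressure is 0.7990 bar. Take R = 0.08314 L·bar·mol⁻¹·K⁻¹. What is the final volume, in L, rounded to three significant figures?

V₂ ≈ 8.66 L

From PV = nRT: V₁ = nRT₁/P₁ = 4.547 L.
Isothermal, so P V is constant: T₂ = T₁; V₂ = V₁·(P₁/P₂) = 8.661 L.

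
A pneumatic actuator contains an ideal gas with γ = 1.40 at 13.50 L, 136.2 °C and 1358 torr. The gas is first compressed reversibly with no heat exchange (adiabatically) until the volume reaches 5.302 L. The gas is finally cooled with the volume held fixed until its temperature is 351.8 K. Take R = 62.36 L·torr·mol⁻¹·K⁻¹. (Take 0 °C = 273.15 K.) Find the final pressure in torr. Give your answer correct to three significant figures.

P₃ ≈ 2.97e+03 torr

Convert: T₁ = 409.3 K.
Adiabatic (γ = 1.40), T V^(γ−1) and P V^γ constant: T₂ = T₁·(V₁/V₂)^(γ−1) = 594.9 K; P₂ = P₁·(V₁/V₂)^γ = 5025 torr.
Isochoric, so P/T is constant: V₃ = V₂; P₃ = P₂·(T₃/T₂) = 2972 torr.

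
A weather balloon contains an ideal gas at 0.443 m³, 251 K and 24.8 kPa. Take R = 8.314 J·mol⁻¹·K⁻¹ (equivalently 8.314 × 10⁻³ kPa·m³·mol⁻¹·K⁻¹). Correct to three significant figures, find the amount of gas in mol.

PV = nRT ⇒ n = PV/(RT) = (24.8 × 0.443) / (8.314 × 10⁻³ × 251)

n ≈ 5.26 mol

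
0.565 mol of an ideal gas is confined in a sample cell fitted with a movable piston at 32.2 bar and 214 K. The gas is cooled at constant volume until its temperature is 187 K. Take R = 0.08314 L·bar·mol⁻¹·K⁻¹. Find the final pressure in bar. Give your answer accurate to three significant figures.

P₂ ≈ 28.1 bar

From PV = nRT: V₁ = nRT₁/P₁ = 0.3122 L.
Isochoric, so P/T is constant: V₂ = V₁; P₂ = P₁·(T₂/T₁) = 28.14 bar.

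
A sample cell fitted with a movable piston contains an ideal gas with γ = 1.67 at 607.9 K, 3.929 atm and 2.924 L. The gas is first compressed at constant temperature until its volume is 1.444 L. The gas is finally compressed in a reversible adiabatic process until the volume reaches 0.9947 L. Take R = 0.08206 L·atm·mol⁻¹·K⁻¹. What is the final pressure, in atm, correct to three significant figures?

P₃ ≈ 14.8 atm

Isothermal, so P V is constant: T₂ = T₁; P₂ = P₁·(V₁/V₂) = 7.956 atm.
Reversible adiabatic, γ = 1.67: T₃ = T₂·(V₂/V₃)^(γ−1) = 780.3 K; P₃ = P₂·(V₂/V₃)^γ = 14.83 atm.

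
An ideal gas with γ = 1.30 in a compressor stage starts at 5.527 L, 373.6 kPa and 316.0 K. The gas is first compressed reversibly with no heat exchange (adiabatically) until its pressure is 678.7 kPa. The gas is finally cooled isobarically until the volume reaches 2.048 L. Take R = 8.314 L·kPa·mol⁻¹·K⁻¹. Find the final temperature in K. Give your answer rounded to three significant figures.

Reversible adiabatic, γ = 1.30: T₂ = T₁·(P₂/P₁)^((γ−1)/γ) = 362.7 K; V₂ = V₁·(P₁/P₂)^(1/γ) = 3.492 L.
P constant ⇒ V ∝ T: P₃ = P₂; T₃ = T₂·(V₃/V₂) = 212.7 K.

T₃ ≈ 213 K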